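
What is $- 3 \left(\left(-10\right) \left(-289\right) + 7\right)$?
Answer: $-8691$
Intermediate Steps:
$- 3 \left(\left(-10\right) \left(-289\right) + 7\right) = - 3 \left(2890 + 7\right) = \left(-3\right) 2897 = -8691$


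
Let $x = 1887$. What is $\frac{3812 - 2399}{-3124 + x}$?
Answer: $- \frac{1413}{1237} \approx -1.1423$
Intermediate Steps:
$\frac{3812 - 2399}{-3124 + x} = \frac{3812 - 2399}{-3124 + 1887} = \frac{1413}{-1237} = 1413 \left(- \frac{1}{1237}\right) = - \frac{1413}{1237}$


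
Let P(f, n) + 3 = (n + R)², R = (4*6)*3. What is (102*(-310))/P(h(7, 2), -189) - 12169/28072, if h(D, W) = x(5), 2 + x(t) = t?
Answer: -175696929/64032232 ≈ -2.7439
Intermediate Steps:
x(t) = -2 + t
h(D, W) = 3 (h(D, W) = -2 + 5 = 3)
R = 72 (R = 24*3 = 72)
P(f, n) = -3 + (72 + n)² (P(f, n) = -3 + (n + 72)² = -3 + (72 + n)²)
(102*(-310))/P(h(7, 2), -189) - 12169/28072 = (102*(-310))/(-3 + (72 - 189)²) - 12169/28072 = -31620/(-3 + (-117)²) - 12169*1/28072 = -31620/(-3 + 13689) - 12169/28072 = -31620/13686 - 12169/28072 = -31620*1/13686 - 12169/28072 = -5270/2281 - 12169/28072 = -175696929/64032232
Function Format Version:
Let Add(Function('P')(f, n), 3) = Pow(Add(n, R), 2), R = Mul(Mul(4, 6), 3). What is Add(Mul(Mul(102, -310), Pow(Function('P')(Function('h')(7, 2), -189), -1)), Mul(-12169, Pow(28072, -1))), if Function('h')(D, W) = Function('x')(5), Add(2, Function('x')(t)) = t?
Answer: Rational(-175696929, 64032232) ≈ -2.7439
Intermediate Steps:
Function('x')(t) = Add(-2, t)
Function('h')(D, W) = 3 (Function('h')(D, W) = Add(-2, 5) = 3)
R = 72 (R = Mul(24, 3) = 72)
Function('P')(f, n) = Add(-3, Pow(Add(72, n), 2)) (Function('P')(f, n) = Add(-3, Pow(Add(n, 72), 2)) = Add(-3, Pow(Add(72, n), 2)))
Add(Mul(Mul(102, -310), Pow(Function('P')(Function('h')(7, 2), -189), -1)), Mul(-12169, Pow(28072, -1))) = Add(Mul(Mul(102, -310), Pow(Add(-3, Pow(Add(72, -189), 2)), -1)), Mul(-12169, Pow(28072, -1))) = Add(Mul(-31620, Pow(Add(-3, Pow(-117, 2)), -1)), Mul(-12169, Rational(1, 28072))) = Add(Mul(-31620, Pow(Add(-3, 13689), -1)), Rational(-12169, 28072)) = Add(Mul(-31620, Pow(13686, -1)), Rational(-12169, 28072)) = Add(Mul(-31620, Rational(1, 13686)), Rational(-12169, 28072)) = Add(Rational(-5270, 2281), Rational(-12169, 28072)) = Rational(-175696929, 64032232)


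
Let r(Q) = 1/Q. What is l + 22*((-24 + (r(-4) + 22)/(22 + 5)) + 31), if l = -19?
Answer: 2749/18 ≈ 152.72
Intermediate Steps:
l + 22*((-24 + (r(-4) + 22)/(22 + 5)) + 31) = -19 + 22*((-24 + (1/(-4) + 22)/(22 + 5)) + 31) = -19 + 22*((-24 + (-¼ + 22)/27) + 31) = -19 + 22*((-24 + (87/4)*(1/27)) + 31) = -19 + 22*((-24 + 29/36) + 31) = -19 + 22*(-835/36 + 31) = -19 + 22*(281/36) = -19 + 3091/18 = 2749/18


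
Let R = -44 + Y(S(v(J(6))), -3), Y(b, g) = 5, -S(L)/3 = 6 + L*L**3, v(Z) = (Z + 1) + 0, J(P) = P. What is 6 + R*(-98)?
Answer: 3828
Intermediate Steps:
v(Z) = 1 + Z (v(Z) = (1 + Z) + 0 = 1 + Z)
S(L) = -18 - 3*L**4 (S(L) = -3*(6 + L*L**3) = -3*(6 + L**4) = -18 - 3*L**4)
R = -39 (R = -44 + 5 = -39)
6 + R*(-98) = 6 - 39*(-98) = 6 + 3822 = 3828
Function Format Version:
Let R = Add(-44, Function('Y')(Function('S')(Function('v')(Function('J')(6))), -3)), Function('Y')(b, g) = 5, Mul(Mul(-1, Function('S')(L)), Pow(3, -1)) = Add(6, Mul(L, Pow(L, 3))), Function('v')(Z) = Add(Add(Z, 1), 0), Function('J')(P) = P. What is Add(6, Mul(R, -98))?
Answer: 3828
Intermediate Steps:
Function('v')(Z) = Add(1, Z) (Function('v')(Z) = Add(Add(1, Z), 0) = Add(1, Z))
Function('S')(L) = Add(-18, Mul(-3, Pow(L, 4))) (Function('S')(L) = Mul(-3, Add(6, Mul(L, Pow(L, 3)))) = Mul(-3, Add(6, Pow(L, 4))) = Add(-18, Mul(-3, Pow(L, 4))))
R = -39 (R = Add(-44, 5) = -39)
Add(6, Mul(R, -98)) = Add(6, Mul(-39, -98)) = Add(6, 3822) = 3828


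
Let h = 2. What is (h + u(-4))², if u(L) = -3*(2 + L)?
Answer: 64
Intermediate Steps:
u(L) = -6 - 3*L
(h + u(-4))² = (2 + (-6 - 3*(-4)))² = (2 + (-6 + 12))² = (2 + 6)² = 8² = 64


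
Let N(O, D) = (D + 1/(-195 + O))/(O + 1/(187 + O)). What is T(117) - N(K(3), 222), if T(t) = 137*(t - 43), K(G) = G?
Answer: 551675423/54816 ≈ 10064.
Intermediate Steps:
N(O, D) = (D + 1/(-195 + O))/(O + 1/(187 + O))
T(t) = -5891 + 137*t (T(t) = 137*(-43 + t) = -5891 + 137*t)
T(117) - N(K(3), 222) = (-5891 + 137*117) - (-187 - 1*3 + 36465*222 - 1*222*3**2 + 8*222*3)/(195 - 1*3**3 + 8*3**2 + 36464*3) = (-5891 + 16029) - (-187 - 3 + 8095230 - 1*222*9 + 5328)/(195 - 1*27 + 8*9 + 109392) = 10138 - (-187 - 3 + 8095230 - 1998 + 5328)/(195 - 27 + 72 + 109392) = 10138 - 8098370/109632 = 10138 - 1*4049185/54816 = 10138 - 4049185/54816 = 551675423/54816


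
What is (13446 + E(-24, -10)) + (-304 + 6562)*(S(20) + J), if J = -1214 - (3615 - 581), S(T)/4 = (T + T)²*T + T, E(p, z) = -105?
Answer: 774953997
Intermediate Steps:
S(T) = 4*T + 16*T³ (S(T) = 4*((T + T)²*T + T) = 4*((2*T)²*T + T) = 4*((4*T²)*T + T) = 4*(4*T³ + T) = 4*(T + 4*T³) = 4*T + 16*T³)
J = -4248 (J = -1214 - 1*3034 = -1214 - 3034 = -4248)
(13446 + E(-24, -10)) + (-304 + 6562)*(S(20) + J) = (13446 - 105) + (-304 + 6562)*((4*20 + 16*20³) - 4248) = 13341 + 6258*((80 + 16*8000) - 4248) = 13341 + 6258*((80 + 128000) - 4248) = 13341 + 6258*(128080 - 4248) = 13341 + 6258*123832 = 13341 + 774940656 = 774953997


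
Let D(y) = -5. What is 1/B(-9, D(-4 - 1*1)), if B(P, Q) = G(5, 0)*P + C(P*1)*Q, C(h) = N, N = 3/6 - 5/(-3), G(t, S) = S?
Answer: -6/65 ≈ -0.092308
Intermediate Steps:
N = 13/6 (N = 3*(1/6) - 5*(-1/3) = 1/2 + 5/3 = 13/6 ≈ 2.1667)
C(h) = 13/6
B(P, Q) = 13*Q/6 (B(P, Q) = 0*P + 13*Q/6 = 0 + 13*Q/6 = 13*Q/6)
1/B(-9, D(-4 - 1*1)) = 1/((13/6)*(-5)) = 1/(-65/6) = -6/65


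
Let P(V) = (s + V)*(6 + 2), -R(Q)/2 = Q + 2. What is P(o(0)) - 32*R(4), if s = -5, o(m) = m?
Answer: 344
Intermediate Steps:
R(Q) = -4 - 2*Q (R(Q) = -2*(Q + 2) = -2*(2 + Q) = -4 - 2*Q)
P(V) = -40 + 8*V (P(V) = (-5 + V)*(6 + 2) = (-5 + V)*8 = -40 + 8*V)
P(o(0)) - 32*R(4) = (-40 + 8*0) - 32*(-4 - 2*4) = (-40 + 0) - 32*(-4 - 8) = -40 - 32*(-12) = -40 + 384 = 344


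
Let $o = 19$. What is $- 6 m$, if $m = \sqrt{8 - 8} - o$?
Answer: $114$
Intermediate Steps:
$m = -19$ ($m = \sqrt{8 - 8} - 19 = \sqrt{0} - 19 = 0 - 19 = -19$)
$- 6 m = \left(-6\right) \left(-19\right) = 114$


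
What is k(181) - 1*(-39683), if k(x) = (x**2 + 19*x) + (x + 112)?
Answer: 76176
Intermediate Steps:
k(x) = 112 + x**2 + 20*x (k(x) = (x**2 + 19*x) + (112 + x) = 112 + x**2 + 20*x)
k(181) - 1*(-39683) = (112 + 181**2 + 20*181) - 1*(-39683) = (112 + 32761 + 3620) + 39683 = 36493 + 39683 = 76176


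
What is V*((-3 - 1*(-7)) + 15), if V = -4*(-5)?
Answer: 380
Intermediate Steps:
V = 20
V*((-3 - 1*(-7)) + 15) = 20*((-3 - 1*(-7)) + 15) = 20*((-3 + 7) + 15) = 20*(4 + 15) = 20*19 = 380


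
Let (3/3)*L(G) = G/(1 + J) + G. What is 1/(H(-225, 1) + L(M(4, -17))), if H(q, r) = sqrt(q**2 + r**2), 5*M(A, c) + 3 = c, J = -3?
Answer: 1/25311 + sqrt(50626)/50622 ≈ 0.0044843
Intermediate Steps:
M(A, c) = -3/5 + c/5
L(G) = G/2 (L(G) = G/(1 - 3) + G = G/(-2) + G = -G/2 + G = G/2)
1/(H(-225, 1) + L(M(4, -17))) = 1/(sqrt((-225)**2 + 1**2) + (-3/5 + (1/5)*(-17))/2) = 1/(sqrt(50625 + 1) + (-3/5 - 17/5)/2) = 1/(sqrt(50626) + (1/2)*(-4)) = 1/(sqrt(50626) - 2) = 1/(-2 + sqrt(50626))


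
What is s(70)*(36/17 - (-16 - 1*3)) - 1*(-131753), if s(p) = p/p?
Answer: 2240160/17 ≈ 1.3177e+5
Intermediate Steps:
s(p) = 1
s(70)*(36/17 - (-16 - 1*3)) - 1*(-131753) = 1*(36/17 - (-16 - 1*3)) - 1*(-131753) = 1*(36*(1/17) - (-16 - 3)) + 131753 = 1*(36/17 - 1*(-19)) + 131753 = 1*(36/17 + 19) + 131753 = 1*(359/17) + 131753 = 359/17 + 131753 = 2240160/17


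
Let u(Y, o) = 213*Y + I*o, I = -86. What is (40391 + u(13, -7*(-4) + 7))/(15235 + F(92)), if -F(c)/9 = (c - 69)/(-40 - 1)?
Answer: 823075/312421 ≈ 2.6345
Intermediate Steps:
F(c) = -621/41 + 9*c/41 (F(c) = -9*(c - 69)/(-40 - 1) = -9*(-69 + c)/(-41) = -9*(-69 + c)*(-1)/41 = -9*(69/41 - c/41) = -621/41 + 9*c/41)
u(Y, o) = -86*o + 213*Y (u(Y, o) = 213*Y - 86*o = -86*o + 213*Y)
(40391 + u(13, -7*(-4) + 7))/(15235 + F(92)) = (40391 + (-86*(-7*(-4) + 7) + 213*13))/(15235 + (-621/41 + (9/41)*92)) = (40391 + (-86*(28 + 7) + 2769))/(15235 + (-621/41 + 828/41)) = (40391 + (-86*35 + 2769))/(15235 + 207/41) = (40391 + (-3010 + 2769))/(624842/41) = (40391 - 241)*(41/624842) = 40150*(41/624842) = 823075/312421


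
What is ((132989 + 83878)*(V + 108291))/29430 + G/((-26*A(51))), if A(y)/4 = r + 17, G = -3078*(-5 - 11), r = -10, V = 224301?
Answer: 364638205108/148785 ≈ 2.4508e+6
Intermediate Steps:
G = 49248 (G = -3078*(-16) = 49248)
A(y) = 28 (A(y) = 4*(-10 + 17) = 4*7 = 28)
((132989 + 83878)*(V + 108291))/29430 + G/((-26*A(51))) = ((132989 + 83878)*(224301 + 108291))/29430 + 49248/((-26*28)) = (216867*332592)*(1/29430) + 49248/(-728) = 72128229264*(1/29430) + 49248*(-1/728) = 4007123848/1635 - 6156/91 = 364638205108/148785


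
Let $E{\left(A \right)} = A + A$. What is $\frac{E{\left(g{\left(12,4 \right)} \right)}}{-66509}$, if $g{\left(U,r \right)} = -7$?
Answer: $\frac{14}{66509} \approx 0.0002105$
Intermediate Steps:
$E{\left(A \right)} = 2 A$
$\frac{E{\left(g{\left(12,4 \right)} \right)}}{-66509} = \frac{2 \left(-7\right)}{-66509} = \left(-14\right) \left(- \frac{1}{66509}\right) = \frac{14}{66509}$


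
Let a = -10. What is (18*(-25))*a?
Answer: 4500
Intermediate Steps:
(18*(-25))*a = (18*(-25))*(-10) = -450*(-10) = 4500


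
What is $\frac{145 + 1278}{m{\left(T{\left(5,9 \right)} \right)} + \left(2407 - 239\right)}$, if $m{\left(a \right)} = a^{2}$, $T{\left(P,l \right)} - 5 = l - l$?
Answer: $\frac{1423}{2193} \approx 0.64888$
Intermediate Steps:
$T{\left(P,l \right)} = 5$ ($T{\left(P,l \right)} = 5 + \left(l - l\right) = 5 + 0 = 5$)
$\frac{145 + 1278}{m{\left(T{\left(5,9 \right)} \right)} + \left(2407 - 239\right)} = \frac{145 + 1278}{5^{2} + \left(2407 - 239\right)} = \frac{1423}{25 + 2168} = \frac{1423}{2193}$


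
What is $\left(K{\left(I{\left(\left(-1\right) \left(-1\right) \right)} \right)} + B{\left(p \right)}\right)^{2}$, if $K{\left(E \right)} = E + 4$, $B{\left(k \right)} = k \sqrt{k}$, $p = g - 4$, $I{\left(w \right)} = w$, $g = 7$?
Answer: $52 + 30 \sqrt{3} \approx 103.96$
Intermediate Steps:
$p = 3$ ($p = 7 - 4 = 3$)
$B{\left(k \right)} = k^{\frac{3}{2}}$
$K{\left(E \right)} = 4 + E$
$\left(K{\left(I{\left(\left(-1\right) \left(-1\right) \right)} \right)} + B{\left(p \right)}\right)^{2} = \left(\left(4 - -1\right) + 3^{\frac{3}{2}}\right)^{2} = \left(\left(4 + 1\right) + 3 \sqrt{3}\right)^{2} = \left(5 + 3 \sqrt{3}\right)^{2}$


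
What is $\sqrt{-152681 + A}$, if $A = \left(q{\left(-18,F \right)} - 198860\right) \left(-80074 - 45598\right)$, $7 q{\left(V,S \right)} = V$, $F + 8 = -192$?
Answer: $\frac{\sqrt{1224573915383}}{7} \approx 1.5809 \cdot 10^{5}$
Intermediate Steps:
$F = -200$ ($F = -8 - 192 = -200$)
$q{\left(V,S \right)} = \frac{V}{7}$
$A = \frac{174940199536}{7}$ ($A = \left(\frac{1}{7} \left(-18\right) - 198860\right) \left(-80074 - 45598\right) = \left(- \frac{18}{7} - 198860\right) \left(-125672\right) = \left(- \frac{1392038}{7}\right) \left(-125672\right) = \frac{174940199536}{7} \approx 2.4991 \cdot 10^{10}$)
$\sqrt{-152681 + A} = \sqrt{-152681 + \frac{174940199536}{7}} = \sqrt{\frac{174939130769}{7}} = \frac{\sqrt{1224573915383}}{7}$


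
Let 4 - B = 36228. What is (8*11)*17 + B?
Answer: -34728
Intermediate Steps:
B = -36224 (B = 4 - 1*36228 = 4 - 36228 = -36224)
(8*11)*17 + B = (8*11)*17 - 36224 = 88*17 - 36224 = 1496 - 36224 = -34728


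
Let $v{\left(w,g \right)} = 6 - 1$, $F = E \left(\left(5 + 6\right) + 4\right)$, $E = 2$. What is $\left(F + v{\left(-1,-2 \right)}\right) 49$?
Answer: $1715$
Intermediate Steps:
$F = 30$ ($F = 2 \left(\left(5 + 6\right) + 4\right) = 2 \left(11 + 4\right) = 2 \cdot 15 = 30$)
$v{\left(w,g \right)} = 5$ ($v{\left(w,g \right)} = 6 - 1 = 5$)
$\left(F + v{\left(-1,-2 \right)}\right) 49 = \left(30 + 5\right) 49 = 35 \cdot 49 = 1715$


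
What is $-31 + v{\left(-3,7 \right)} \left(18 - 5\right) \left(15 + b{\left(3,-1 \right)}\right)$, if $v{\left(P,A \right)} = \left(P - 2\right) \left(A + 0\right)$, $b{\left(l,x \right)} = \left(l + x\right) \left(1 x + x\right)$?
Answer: $-5036$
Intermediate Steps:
$b{\left(l,x \right)} = 2 x \left(l + x\right)$ ($b{\left(l,x \right)} = \left(l + x\right) \left(x + x\right) = \left(l + x\right) 2 x = 2 x \left(l + x\right)$)
$v{\left(P,A \right)} = A \left(-2 + P\right)$ ($v{\left(P,A \right)} = \left(-2 + P\right) A = A \left(-2 + P\right)$)
$-31 + v{\left(-3,7 \right)} \left(18 - 5\right) \left(15 + b{\left(3,-1 \right)}\right) = -31 + 7 \left(-2 - 3\right) \left(18 - 5\right) \left(15 + 2 \left(-1\right) \left(3 - 1\right)\right) = -31 + 7 \left(-5\right) 13 \left(15 + 2 \left(-1\right) 2\right) = -31 - 35 \cdot 13 \left(15 - 4\right) = -31 - 35 \cdot 13 \cdot 11 = -31 - 5005 = -5036$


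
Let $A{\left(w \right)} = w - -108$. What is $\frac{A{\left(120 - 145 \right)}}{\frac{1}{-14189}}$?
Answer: $-1177687$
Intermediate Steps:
$A{\left(w \right)} = 108 + w$ ($A{\left(w \right)} = w + 108 = 108 + w$)
$\frac{A{\left(120 - 145 \right)}}{\frac{1}{-14189}} = \frac{108 + \left(120 - 145\right)}{\frac{1}{-14189}} = \frac{108 - 25}{- \frac{1}{14189}} = 83 \left(-14189\right) = -1177687$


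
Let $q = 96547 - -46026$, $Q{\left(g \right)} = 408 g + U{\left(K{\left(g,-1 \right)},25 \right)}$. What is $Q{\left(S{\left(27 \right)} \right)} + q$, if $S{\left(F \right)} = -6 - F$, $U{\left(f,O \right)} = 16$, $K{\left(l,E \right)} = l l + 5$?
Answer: $129125$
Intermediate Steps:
$K{\left(l,E \right)} = 5 + l^{2}$ ($K{\left(l,E \right)} = l^{2} + 5 = 5 + l^{2}$)
$Q{\left(g \right)} = 16 + 408 g$ ($Q{\left(g \right)} = 408 g + 16 = 16 + 408 g$)
$q = 142573$ ($q = 96547 + 46026 = 142573$)
$Q{\left(S{\left(27 \right)} \right)} + q = \left(16 + 408 \left(-6 - 27\right)\right) + 142573 = \left(16 + 408 \left(-33\right)\right) + 142573 = \left(16 - 13464\right) + 142573 = -13448 + 142573 = 129125$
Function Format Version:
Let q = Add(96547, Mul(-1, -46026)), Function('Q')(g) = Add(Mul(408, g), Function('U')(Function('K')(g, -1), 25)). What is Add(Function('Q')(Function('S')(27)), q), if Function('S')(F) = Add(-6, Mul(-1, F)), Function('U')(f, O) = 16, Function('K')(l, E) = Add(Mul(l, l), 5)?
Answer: 129125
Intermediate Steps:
Function('K')(l, E) = Add(5, Pow(l, 2)) (Function('K')(l, E) = Add(Pow(l, 2), 5) = Add(5, Pow(l, 2)))
Function('Q')(g) = Add(16, Mul(408, g)) (Function('Q')(g) = Add(Mul(408, g), 16) = Add(16, Mul(408, g)))
q = 142573 (q = Add(96547, 46026) = 142573)
Add(Function('Q')(Function('S')(27)), q) = Add(Add(16, Mul(408, Add(-6, Mul(-1, 27)))), 142573) = Add(Add(16, Mul(408, Add(-6, -27))), 142573) = Add(Add(16, Mul(408, -33)), 142573) = Add(Add(16, -13464), 142573) = Add(-13448, 142573) = 129125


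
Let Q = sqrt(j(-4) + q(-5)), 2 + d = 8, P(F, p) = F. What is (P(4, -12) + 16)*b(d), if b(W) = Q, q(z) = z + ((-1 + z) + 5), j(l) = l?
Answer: 20*I*sqrt(10) ≈ 63.246*I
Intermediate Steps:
d = 6 (d = -2 + 8 = 6)
q(z) = 4 + 2*z (q(z) = z + (4 + z) = 4 + 2*z)
Q = I*sqrt(10) (Q = sqrt(-4 + (4 + 2*(-5))) = sqrt(-4 + (4 - 10)) = sqrt(-4 - 6) = sqrt(-10) = I*sqrt(10) ≈ 3.1623*I)
b(W) = I*sqrt(10)
(P(4, -12) + 16)*b(d) = (4 + 16)*(I*sqrt(10)) = 20*(I*sqrt(10)) = 20*I*sqrt(10)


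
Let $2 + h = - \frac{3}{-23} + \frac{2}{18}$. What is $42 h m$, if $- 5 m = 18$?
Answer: $\frac{30576}{115} \approx 265.88$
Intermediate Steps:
$m = - \frac{18}{5}$ ($m = \left(- \frac{1}{5}\right) 18 = - \frac{18}{5} \approx -3.6$)
$h = - \frac{364}{207}$ ($h = -2 + \left(- \frac{3}{-23} + \frac{2}{18}\right) = -2 + \left(\left(-3\right) \left(- \frac{1}{23}\right) + 2 \cdot \frac{1}{18}\right) = -2 + \left(\frac{3}{23} + \frac{1}{9}\right) = -2 + \frac{50}{207} = - \frac{364}{207} \approx -1.7585$)
$42 h m = 42 \left(- \frac{364}{207}\right) \left(- \frac{18}{5}\right) = \left(- \frac{5096}{69}\right) \left(- \frac{18}{5}\right) = \frac{30576}{115}$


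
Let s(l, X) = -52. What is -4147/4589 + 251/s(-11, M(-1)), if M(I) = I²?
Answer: -105191/18356 ≈ -5.7306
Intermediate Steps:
-4147/4589 + 251/s(-11, M(-1)) = -4147/4589 + 251/(-52) = -4147*1/4589 + 251*(-1/52) = -319/353 - 251/52 = -105191/18356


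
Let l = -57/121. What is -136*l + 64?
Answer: 15496/121 ≈ 128.07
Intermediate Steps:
l = -57/121 (l = -57*1/121 = -57/121 ≈ -0.47107)
-136*l + 64 = -136*(-57/121) + 64 = 7752/121 + 64 = 15496/121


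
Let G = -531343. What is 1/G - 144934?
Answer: -77009666363/531343 ≈ -1.4493e+5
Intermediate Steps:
1/G - 144934 = 1/(-531343) - 144934 = -1/531343 - 144934 = -77009666363/531343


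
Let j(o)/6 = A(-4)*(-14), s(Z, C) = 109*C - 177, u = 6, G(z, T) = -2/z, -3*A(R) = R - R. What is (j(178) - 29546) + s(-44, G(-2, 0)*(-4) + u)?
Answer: -29505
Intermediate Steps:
A(R) = 0 (A(R) = -(R - R)/3 = -⅓*0 = 0)
s(Z, C) = -177 + 109*C
j(o) = 0 (j(o) = 6*(0*(-14)) = 6*0 = 0)
(j(178) - 29546) + s(-44, G(-2, 0)*(-4) + u) = (0 - 29546) + (-177 + 109*(-2/(-2)*(-4) + 6)) = -29546 + (-177 + 109*(-2*(-½)*(-4) + 6)) = -29546 + (-177 + 109*(1*(-4) + 6)) = -29546 + (-177 + 109*(-4 + 6)) = -29546 + (-177 + 109*2) = -29546 + (-177 + 218) = -29546 + 41 = -29505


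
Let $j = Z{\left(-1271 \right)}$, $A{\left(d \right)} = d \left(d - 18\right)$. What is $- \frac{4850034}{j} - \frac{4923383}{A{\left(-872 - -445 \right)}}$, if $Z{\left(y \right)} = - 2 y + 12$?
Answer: $- \frac{467076765346}{242649155} \approx -1924.9$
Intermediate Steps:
$A{\left(d \right)} = d \left(-18 + d\right)$
$Z{\left(y \right)} = 12 - 2 y$
$j = 2554$ ($j = 12 - -2542 = 12 + 2542 = 2554$)
$- \frac{4850034}{j} - \frac{4923383}{A{\left(-872 - -445 \right)}} = - \frac{4850034}{2554} - \frac{4923383}{\left(-872 - -445\right) \left(-18 - 427\right)} = \left(-4850034\right) \frac{1}{2554} - \frac{4923383}{\left(-872 + 445\right) \left(-18 + \left(-872 + 445\right)\right)} = - \frac{2425017}{1277} - \frac{4923383}{\left(-427\right) \left(-18 - 427\right)} = - \frac{2425017}{1277} - \frac{4923383}{\left(-427\right) \left(-445\right)} = - \frac{2425017}{1277} - \frac{4923383}{190015} = - \frac{467076765346}{242649155}$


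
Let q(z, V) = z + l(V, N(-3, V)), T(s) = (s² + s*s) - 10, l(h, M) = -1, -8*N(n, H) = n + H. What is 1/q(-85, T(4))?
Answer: -1/86 ≈ -0.011628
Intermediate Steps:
N(n, H) = -H/8 - n/8 (N(n, H) = -(n + H)/8 = -(H + n)/8 = -H/8 - n/8)
T(s) = -10 + 2*s² (T(s) = (s² + s²) - 10 = 2*s² - 10 = -10 + 2*s²)
q(z, V) = -1 + z (q(z, V) = z - 1 = -1 + z)
1/q(-85, T(4)) = 1/(-1 - 85) = 1/(-86) = -1/86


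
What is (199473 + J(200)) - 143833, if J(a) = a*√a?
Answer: 55640 + 2000*√2 ≈ 58468.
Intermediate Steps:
J(a) = a^(3/2)
(199473 + J(200)) - 143833 = (199473 + 200^(3/2)) - 143833 = (199473 + 2000*√2) - 143833 = 55640 + 2000*√2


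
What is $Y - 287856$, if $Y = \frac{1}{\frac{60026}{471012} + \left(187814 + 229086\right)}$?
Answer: $- \frac{28262416369385022}{98182481413} \approx -2.8786 \cdot 10^{5}$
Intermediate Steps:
$Y = \frac{235506}{98182481413}$ ($Y = \frac{1}{60026 \cdot \frac{1}{471012} + 416900} = \frac{1}{\frac{30013}{235506} + 416900} = \frac{1}{\frac{98182481413}{235506}} = \frac{235506}{98182481413} \approx 2.3987 \cdot 10^{-6}$)
$Y - 287856 = \frac{235506}{98182481413} - 287856 = - \frac{28262416369385022}{98182481413}$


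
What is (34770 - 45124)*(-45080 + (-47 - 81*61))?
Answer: 518404072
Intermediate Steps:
(34770 - 45124)*(-45080 + (-47 - 81*61)) = -10354*(-45080 + (-47 - 4941)) = -10354*(-45080 - 4988) = -10354*(-50068) = 518404072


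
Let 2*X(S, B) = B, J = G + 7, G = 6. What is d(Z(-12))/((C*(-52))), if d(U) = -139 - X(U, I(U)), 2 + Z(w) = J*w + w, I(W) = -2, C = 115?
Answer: 3/130 ≈ 0.023077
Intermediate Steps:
J = 13 (J = 6 + 7 = 13)
X(S, B) = B/2
Z(w) = -2 + 14*w (Z(w) = -2 + (13*w + w) = -2 + 14*w)
d(U) = -138 (d(U) = -139 - (-2)/2 = -139 - 1*(-1) = -139 + 1 = -138)
d(Z(-12))/((C*(-52))) = -138/(115*(-52)) = -138/(-5980) = -138*(-1/5980) = 3/130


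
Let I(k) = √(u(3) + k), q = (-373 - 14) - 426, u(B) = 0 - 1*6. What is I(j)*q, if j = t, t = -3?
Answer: -2439*I ≈ -2439.0*I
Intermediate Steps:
j = -3
u(B) = -6 (u(B) = 0 - 6 = -6)
q = -813 (q = -387 - 426 = -813)
I(k) = √(-6 + k)
I(j)*q = √(-6 - 3)*(-813) = √(-9)*(-813) = (3*I)*(-813) = -2439*I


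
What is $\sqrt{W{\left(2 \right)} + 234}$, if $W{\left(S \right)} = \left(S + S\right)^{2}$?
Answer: $5 \sqrt{10} \approx 15.811$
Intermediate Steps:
$W{\left(S \right)} = 4 S^{2}$ ($W{\left(S \right)} = \left(2 S\right)^{2} = 4 S^{2}$)
$\sqrt{W{\left(2 \right)} + 234} = \sqrt{4 \cdot 2^{2} + 234} = \sqrt{4 \cdot 4 + 234} = \sqrt{16 + 234} = \sqrt{250} = 5 \sqrt{10}$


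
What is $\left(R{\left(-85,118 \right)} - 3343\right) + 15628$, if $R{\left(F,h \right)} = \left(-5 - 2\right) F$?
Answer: $12880$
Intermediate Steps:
$R{\left(F,h \right)} = - 7 F$
$\left(R{\left(-85,118 \right)} - 3343\right) + 15628 = \left(\left(-7\right) \left(-85\right) - 3343\right) + 15628 = \left(595 - 3343\right) + 15628 = -2748 + 15628 = 12880$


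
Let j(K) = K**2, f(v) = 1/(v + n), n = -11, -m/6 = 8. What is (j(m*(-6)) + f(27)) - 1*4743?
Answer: 1251217/16 ≈ 78201.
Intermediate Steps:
m = -48 (m = -6*8 = -48)
f(v) = 1/(-11 + v) (f(v) = 1/(v - 11) = 1/(-11 + v))
(j(m*(-6)) + f(27)) - 1*4743 = ((-48*(-6))**2 + 1/(-11 + 27)) - 1*4743 = (288**2 + 1/16) - 4743 = (82944 + 1/16) - 4743 = 1327105/16 - 4743 = 1251217/16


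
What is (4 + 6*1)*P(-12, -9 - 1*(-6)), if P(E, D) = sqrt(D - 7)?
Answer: 10*I*sqrt(10) ≈ 31.623*I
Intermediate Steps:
P(E, D) = sqrt(-7 + D)
(4 + 6*1)*P(-12, -9 - 1*(-6)) = (4 + 6*1)*sqrt(-7 + (-9 - 1*(-6))) = (4 + 6)*sqrt(-7 + (-9 + 6)) = 10*sqrt(-7 - 3) = 10*sqrt(-10) = 10*(I*sqrt(10)) = 10*I*sqrt(10)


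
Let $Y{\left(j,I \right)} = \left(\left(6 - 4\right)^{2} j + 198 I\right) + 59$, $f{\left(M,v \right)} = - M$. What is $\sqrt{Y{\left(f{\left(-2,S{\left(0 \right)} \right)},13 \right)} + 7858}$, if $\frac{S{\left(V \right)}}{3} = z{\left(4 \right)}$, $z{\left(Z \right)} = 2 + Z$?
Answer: $\sqrt{10499} \approx 102.46$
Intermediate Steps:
$S{\left(V \right)} = 18$ ($S{\left(V \right)} = 3 \left(2 + 4\right) = 3 \cdot 6 = 18$)
$Y{\left(j,I \right)} = 59 + 4 j + 198 I$ ($Y{\left(j,I \right)} = \left(2^{2} j + 198 I\right) + 59 = \left(4 j + 198 I\right) + 59 = 59 + 4 j + 198 I$)
$\sqrt{Y{\left(f{\left(-2,S{\left(0 \right)} \right)},13 \right)} + 7858} = \sqrt{\left(59 + 4 \left(\left(-1\right) \left(-2\right)\right) + 198 \cdot 13\right) + 7858} = \sqrt{\left(59 + 4 \cdot 2 + 2574\right) + 7858} = \sqrt{\left(59 + 8 + 2574\right) + 7858} = \sqrt{2641 + 7858} = \sqrt{10499}$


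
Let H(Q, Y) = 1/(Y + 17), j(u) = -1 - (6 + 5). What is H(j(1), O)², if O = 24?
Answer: 1/1681 ≈ 0.00059488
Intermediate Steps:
j(u) = -12 (j(u) = -1 - 1*11 = -1 - 11 = -12)
H(Q, Y) = 1/(17 + Y)
H(j(1), O)² = (1/(17 + 24))² = (1/41)² = 1/1681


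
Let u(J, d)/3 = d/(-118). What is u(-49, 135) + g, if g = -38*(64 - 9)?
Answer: -247025/118 ≈ -2093.4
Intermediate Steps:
u(J, d) = -3*d/118 (u(J, d) = 3*(d/(-118)) = 3*(d*(-1/118)) = 3*(-d/118) = -3*d/118)
g = -2090 (g = -38*55 = -2090)
u(-49, 135) + g = -3/118*135 - 2090 = -405/118 - 2090 = -247025/118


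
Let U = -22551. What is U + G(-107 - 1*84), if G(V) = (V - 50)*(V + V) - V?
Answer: 69702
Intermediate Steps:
G(V) = -V + 2*V*(-50 + V) (G(V) = (-50 + V)*(2*V) - V = 2*V*(-50 + V) - V = -V + 2*V*(-50 + V))
U + G(-107 - 1*84) = -22551 + (-107 - 1*84)*(-101 + 2*(-107 - 1*84)) = -22551 + (-107 - 84)*(-101 + 2*(-107 - 84)) = -22551 - 191*(-101 + 2*(-191)) = -22551 - 191*(-101 - 382) = -22551 - 191*(-483) = -22551 + 92253 = 69702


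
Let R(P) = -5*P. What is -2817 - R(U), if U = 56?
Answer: -2537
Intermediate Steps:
-2817 - R(U) = -2817 - (-5)*56 = -2817 - 1*(-280) = -2817 + 280 = -2537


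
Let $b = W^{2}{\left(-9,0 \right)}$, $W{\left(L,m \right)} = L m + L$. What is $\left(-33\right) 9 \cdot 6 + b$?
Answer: $-1701$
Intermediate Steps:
$W{\left(L,m \right)} = L + L m$
$b = 81$ ($b = \left(- 9 \left(1 + 0\right)\right)^{2} = \left(\left(-9\right) 1\right)^{2} = \left(-9\right)^{2} = 81$)
$\left(-33\right) 9 \cdot 6 + b = \left(-33\right) 9 \cdot 6 + 81 = \left(-297\right) 6 + 81 = -1782 + 81 = -1701$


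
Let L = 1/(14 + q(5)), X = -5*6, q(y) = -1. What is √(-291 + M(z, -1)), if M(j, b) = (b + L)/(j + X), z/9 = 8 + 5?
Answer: 7*I*√844103/377 ≈ 17.059*I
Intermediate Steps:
X = -30
z = 117 (z = 9*(8 + 5) = 9*13 = 117)
L = 1/13 (L = 1/(14 - 1) = 1/13 ≈ 0.076923)
M(j, b) = (1/13 + b)/(-30 + j) (M(j, b) = (b + 1/13)/(j - 30) = (1/13 + b)/(-30 + j))
√(-291 + M(z, -1)) = √(-291 + (1/13 - 1)/(-30 + 117)) = √(-291 - 12/13/87) = √(-291 + (1/87)*(-12/13)) = √(-291 - 4/377) = √(-109711/377) = 7*I*√844103/377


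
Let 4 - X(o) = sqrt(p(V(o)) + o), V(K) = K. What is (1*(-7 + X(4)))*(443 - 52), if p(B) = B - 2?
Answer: -1173 - 391*sqrt(6) ≈ -2130.8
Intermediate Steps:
p(B) = -2 + B
X(o) = 4 - sqrt(-2 + 2*o) (X(o) = 4 - sqrt((-2 + o) + o) = 4 - sqrt(-2 + 2*o))
(1*(-7 + X(4)))*(443 - 52) = (1*(-7 + (4 - sqrt(-2 + 2*4))))*(443 - 52) = (1*(-7 + (4 - sqrt(-2 + 8))))*391 = (1*(-7 + (4 - sqrt(6))))*391 = (1*(-3 - sqrt(6)))*391 = (-3 - sqrt(6))*391 = -1173 - 391*sqrt(6)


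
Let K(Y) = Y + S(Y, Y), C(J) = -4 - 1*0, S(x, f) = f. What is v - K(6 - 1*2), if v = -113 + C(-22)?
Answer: -125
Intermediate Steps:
C(J) = -4 (C(J) = -4 + 0 = -4)
K(Y) = 2*Y (K(Y) = Y + Y = 2*Y)
v = -117 (v = -113 - 4 = -117)
v - K(6 - 1*2) = -117 - 2*(6 - 1*2) = -117 - 2*(6 - 2) = -117 - 2*4 = -117 - 1*8 = -117 - 8 = -125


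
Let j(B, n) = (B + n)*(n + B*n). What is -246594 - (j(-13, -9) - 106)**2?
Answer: -6406918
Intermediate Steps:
-246594 - (j(-13, -9) - 106)**2 = -246594 - (-9*(-13 - 9 + (-13)**2 - 13*(-9)) - 106)**2 = -246594 - (-9*(-13 - 9 + 169 + 117) - 106)**2 = -246594 - (-9*264 - 106)**2 = -246594 - (-2376 - 106)**2 = -246594 - 1*(-2482)**2 = -246594 - 1*6160324 = -246594 - 6160324 = -6406918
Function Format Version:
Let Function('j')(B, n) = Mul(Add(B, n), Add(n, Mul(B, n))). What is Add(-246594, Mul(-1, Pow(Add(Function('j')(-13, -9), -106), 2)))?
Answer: -6406918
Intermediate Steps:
Add(-246594, Mul(-1, Pow(Add(Function('j')(-13, -9), -106), 2))) = Add(-246594, Mul(-1, Pow(Add(Mul(-9, Add(-13, -9, Pow(-13, 2), Mul(-13, -9))), -106), 2))) = Add(-246594, Mul(-1, Pow(Add(Mul(-9, Add(-13, -9, 169, 117)), -106), 2))) = Add(-246594, Mul(-1, Pow(Add(Mul(-9, 264), -106), 2))) = Add(-246594, Mul(-1, Pow(Add(-2376, -106), 2))) = Add(-246594, Mul(-1, Pow(-2482, 2))) = Add(-246594, Mul(-1, 6160324)) = Add(-246594, -6160324) = -6406918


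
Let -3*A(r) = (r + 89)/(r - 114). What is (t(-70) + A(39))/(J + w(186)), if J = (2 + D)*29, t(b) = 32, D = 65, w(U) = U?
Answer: 7328/479025 ≈ 0.015298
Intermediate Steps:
A(r) = -(89 + r)/(3*(-114 + r)) (A(r) = -(r + 89)/(3*(r - 114)) = -(89 + r)/(3*(-114 + r)))
J = 1943 (J = (2 + 65)*29 = 67*29 = 1943)
(t(-70) + A(39))/(J + w(186)) = (32 + (-89 - 1*39)/(3*(-114 + 39)))/(1943 + 186) = (32 + (⅓)*(-89 - 39)/(-75))/2129 = (32 + (⅓)*(-1/75)*(-128))*(1/2129) = (32 + 128/225)*(1/2129) = (7328/225)*(1/2129) = 7328/479025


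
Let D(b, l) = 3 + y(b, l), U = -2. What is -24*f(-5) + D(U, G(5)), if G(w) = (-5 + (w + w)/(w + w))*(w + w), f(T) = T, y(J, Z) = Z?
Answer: 83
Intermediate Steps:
G(w) = -8*w (G(w) = (-5 + (2*w)/((2*w)))*(2*w) = (-5 + (2*w)*(1/(2*w)))*(2*w) = (-5 + 1)*(2*w) = -8*w)
D(b, l) = 3 + l
-24*f(-5) + D(U, G(5)) = -24*(-5) + (3 - 8*5) = 120 + (3 - 40) = 120 - 37 = 83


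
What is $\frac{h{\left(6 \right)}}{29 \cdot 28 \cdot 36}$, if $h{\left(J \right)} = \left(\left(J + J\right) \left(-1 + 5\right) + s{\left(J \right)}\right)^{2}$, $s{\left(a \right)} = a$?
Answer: $\frac{81}{812} \approx 0.099754$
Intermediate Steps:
$h{\left(J \right)} = 81 J^{2}$ ($h{\left(J \right)} = \left(\left(J + J\right) \left(-1 + 5\right) + J\right)^{2} = \left(2 J 4 + J\right)^{2} = \left(8 J + J\right)^{2} = \left(9 J\right)^{2} = 81 J^{2}$)
$\frac{h{\left(6 \right)}}{29 \cdot 28 \cdot 36} = \frac{81 \cdot 6^{2}}{29 \cdot 28 \cdot 36} = \frac{81 \cdot 36}{812 \cdot 36} = \frac{2916}{29232} = 2916 \cdot \frac{1}{29232} = \frac{81}{812}$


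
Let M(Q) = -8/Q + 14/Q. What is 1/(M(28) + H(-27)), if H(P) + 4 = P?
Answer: -14/431 ≈ -0.032483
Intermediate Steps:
M(Q) = 6/Q
H(P) = -4 + P
1/(M(28) + H(-27)) = 1/(6/28 + (-4 - 27)) = 1/(6*(1/28) - 31) = 1/(3/14 - 31) = 1/(-431/14) = -14/431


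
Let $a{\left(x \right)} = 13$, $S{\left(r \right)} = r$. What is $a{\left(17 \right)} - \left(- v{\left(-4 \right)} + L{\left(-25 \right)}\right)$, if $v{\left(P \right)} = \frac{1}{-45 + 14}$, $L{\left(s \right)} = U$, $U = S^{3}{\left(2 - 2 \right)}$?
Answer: $\frac{402}{31} \approx 12.968$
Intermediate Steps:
$U = 0$ ($U = \left(2 - 2\right)^{3} = 0^{3} = 0$)
$L{\left(s \right)} = 0$
$v{\left(P \right)} = - \frac{1}{31}$ ($v{\left(P \right)} = \frac{1}{-31} = - \frac{1}{31}$)
$a{\left(17 \right)} - \left(- v{\left(-4 \right)} + L{\left(-25 \right)}\right) = 13 - \frac{1}{31} = \frac{402}{31}$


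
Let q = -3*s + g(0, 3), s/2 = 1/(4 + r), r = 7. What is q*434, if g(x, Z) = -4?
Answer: -21700/11 ≈ -1972.7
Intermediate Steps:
s = 2/11 (s = 2/(4 + 7) = 2/11 ≈ 0.18182)
q = -50/11 (q = -3*2/11 - 4 = -6/11 - 4 = -50/11 ≈ -4.5455)
q*434 = -50/11*434 = -21700/11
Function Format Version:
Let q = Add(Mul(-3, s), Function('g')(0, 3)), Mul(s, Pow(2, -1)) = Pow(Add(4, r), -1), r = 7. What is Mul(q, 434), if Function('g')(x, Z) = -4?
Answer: Rational(-21700, 11) ≈ -1972.7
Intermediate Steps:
s = Rational(2, 11) (s = Mul(2, Pow(Add(4, 7), -1)) = Mul(2, Pow(11, -1)) = Mul(2, Rational(1, 11)) = Rational(2, 11) ≈ 0.18182)
q = Rational(-50, 11) (q = Add(Mul(-3, Rational(2, 11)), -4) = Add(Rational(-6, 11), -4) = Rational(-50, 11) ≈ -4.5455)
Mul(q, 434) = Mul(Rational(-50, 11), 434) = Rational(-21700, 11)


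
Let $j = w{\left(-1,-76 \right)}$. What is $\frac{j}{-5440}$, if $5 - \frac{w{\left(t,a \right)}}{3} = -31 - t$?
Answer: $- \frac{21}{1088} \approx -0.019301$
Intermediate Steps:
$w{\left(t,a \right)} = 108 + 3 t$ ($w{\left(t,a \right)} = 15 - 3 \left(-31 - t\right) = 15 + \left(93 + 3 t\right) = 108 + 3 t$)
$j = 105$ ($j = 108 + 3 \left(-1\right) = 108 - 3 = 105$)
$\frac{j}{-5440} = \frac{105}{-5440} = 105 \left(- \frac{1}{5440}\right) = - \frac{21}{1088}$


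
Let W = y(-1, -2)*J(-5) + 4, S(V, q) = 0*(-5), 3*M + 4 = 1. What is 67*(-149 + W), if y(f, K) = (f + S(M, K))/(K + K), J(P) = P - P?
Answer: -9715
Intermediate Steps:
M = -1 (M = -4/3 + (⅓)*1 = -4/3 + ⅓ = -1)
S(V, q) = 0
J(P) = 0
y(f, K) = f/(2*K) (y(f, K) = (f + 0)/(K + K) = f/((2*K)) = f*(1/(2*K)) = f/(2*K))
W = 4 (W = ((½)*(-1)/(-2))*0 + 4 = ((½)*(-1)*(-½))*0 + 4 = (¼)*0 + 4 = 0 + 4 = 4)
67*(-149 + W) = 67*(-149 + 4) = 67*(-145) = -9715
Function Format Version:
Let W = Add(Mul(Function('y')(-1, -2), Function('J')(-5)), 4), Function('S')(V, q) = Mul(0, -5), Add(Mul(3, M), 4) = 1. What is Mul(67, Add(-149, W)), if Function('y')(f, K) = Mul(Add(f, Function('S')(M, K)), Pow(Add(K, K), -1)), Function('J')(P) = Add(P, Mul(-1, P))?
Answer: -9715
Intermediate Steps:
M = -1 (M = Add(Rational(-4, 3), Mul(Rational(1, 3), 1)) = Add(Rational(-4, 3), Rational(1, 3)) = -1)
Function('S')(V, q) = 0
Function('J')(P) = 0
Function('y')(f, K) = Mul(Rational(1, 2), f, Pow(K, -1)) (Function('y')(f, K) = Mul(Add(f, 0), Pow(Add(K, K), -1)) = Mul(f, Pow(Mul(2, K), -1)) = Mul(f, Mul(Rational(1, 2), Pow(K, -1))) = Mul(Rational(1, 2), f, Pow(K, -1)))
W = 4 (W = Add(Mul(Mul(Rational(1, 2), -1, Pow(-2, -1)), 0), 4) = Add(Mul(Mul(Rational(1, 2), -1, Rational(-1, 2)), 0), 4) = Add(Mul(Rational(1, 4), 0), 4) = Add(0, 4) = 4)
Mul(67, Add(-149, W)) = Mul(67, Add(-149, 4)) = Mul(67, -145) = -9715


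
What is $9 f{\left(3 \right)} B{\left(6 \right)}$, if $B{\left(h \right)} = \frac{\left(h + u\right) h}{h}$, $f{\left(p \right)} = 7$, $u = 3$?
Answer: $567$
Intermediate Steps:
$B{\left(h \right)} = 3 + h$ ($B{\left(h \right)} = \frac{\left(h + 3\right) h}{h} = \frac{\left(3 + h\right) h}{h} = \frac{h \left(3 + h\right)}{h} = 3 + h$)
$9 f{\left(3 \right)} B{\left(6 \right)} = 9 \cdot 7 \left(3 + 6\right) = 63 \cdot 9 = 567$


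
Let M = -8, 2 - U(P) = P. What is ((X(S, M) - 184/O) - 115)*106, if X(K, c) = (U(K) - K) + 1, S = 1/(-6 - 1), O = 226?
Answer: -9435060/791 ≈ -11928.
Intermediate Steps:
U(P) = 2 - P
S = -1/7 (S = 1/(-7) = -1/7 ≈ -0.14286)
X(K, c) = 3 - 2*K (X(K, c) = ((2 - K) - K) + 1 = (2 - 2*K) + 1 = 3 - 2*K)
((X(S, M) - 184/O) - 115)*106 = (((3 - 2*(-1/7)) - 184/226) - 115)*106 = (((3 + 2/7) - 184*1/226) - 115)*106 = ((23/7 - 92/113) - 115)*106 = (1955/791 - 115)*106 = -89010/791*106 = -9435060/791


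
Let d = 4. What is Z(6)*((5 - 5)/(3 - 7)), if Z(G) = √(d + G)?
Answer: 0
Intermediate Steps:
Z(G) = √(4 + G)
Z(6)*((5 - 5)/(3 - 7)) = √(4 + 6)*((5 - 5)/(3 - 7)) = √10*(0/(-4)) = √10*(0*(-¼)) = √10*0 = 0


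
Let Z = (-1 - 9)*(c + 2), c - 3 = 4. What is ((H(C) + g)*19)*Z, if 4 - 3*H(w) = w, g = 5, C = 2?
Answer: -9690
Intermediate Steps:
H(w) = 4/3 - w/3
c = 7 (c = 3 + 4 = 7)
Z = -90 (Z = (-1 - 9)*(7 + 2) = -10*9 = -90)
((H(C) + g)*19)*Z = (((4/3 - ⅓*2) + 5)*19)*(-90) = (((4/3 - ⅔) + 5)*19)*(-90) = ((⅔ + 5)*19)*(-90) = ((17/3)*19)*(-90) = (323/3)*(-90) = -9690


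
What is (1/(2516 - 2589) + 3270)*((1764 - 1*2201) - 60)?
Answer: -118638373/73 ≈ -1.6252e+6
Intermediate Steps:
(1/(2516 - 2589) + 3270)*((1764 - 1*2201) - 60) = (1/(-73) + 3270)*((1764 - 2201) - 60) = (-1/73 + 3270)*(-437 - 60) = (238709/73)*(-497) = -118638373/73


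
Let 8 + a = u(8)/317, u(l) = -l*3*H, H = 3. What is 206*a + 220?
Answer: -467508/317 ≈ -1474.8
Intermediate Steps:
u(l) = -9*l (u(l) = -l*3*3 = -3*l*3 = -9*l)
a = -2608/317 (a = -8 - 9*8/317 = -8 - 72*1/317 = -8 - 72/317 = -2608/317 ≈ -8.2271)
206*a + 220 = 206*(-2608/317) + 220 = -537248/317 + 220 = -467508/317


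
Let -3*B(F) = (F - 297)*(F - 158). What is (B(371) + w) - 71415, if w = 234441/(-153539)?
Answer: -619574528/8081 ≈ -76671.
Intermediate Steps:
w = -12339/8081 (w = 234441*(-1/153539) = -12339/8081 ≈ -1.5269)
B(F) = -(-297 + F)*(-158 + F)/3 (B(F) = -(F - 297)*(F - 158)/3 = -(-297 + F)*(-158 + F)/3)
(B(371) + w) - 71415 = ((-15642 - ⅓*371² + (455/3)*371) - 12339/8081) - 71415 = ((-15642 - ⅓*137641 + 168805/3) - 12339/8081) - 71415 = ((-15642 - 137641/3 + 168805/3) - 12339/8081) - 71415 = (-5254 - 12339/8081) - 71415 = -42469913/8081 - 71415 = -619574528/8081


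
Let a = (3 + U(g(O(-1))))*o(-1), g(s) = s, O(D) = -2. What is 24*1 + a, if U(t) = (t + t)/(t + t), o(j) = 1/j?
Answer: 20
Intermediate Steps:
o(j) = 1/j
U(t) = 1 (U(t) = (2*t)/((2*t)) = (2*t)*(1/(2*t)) = 1)
a = -4 (a = (3 + 1)/(-1) = 4*(-1) = -4)
24*1 + a = 24*1 - 4 = 24 - 4 = 20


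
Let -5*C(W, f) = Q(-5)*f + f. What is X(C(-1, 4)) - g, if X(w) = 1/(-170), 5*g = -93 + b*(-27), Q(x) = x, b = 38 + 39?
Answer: 73847/170 ≈ 434.39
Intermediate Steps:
b = 77
C(W, f) = 4*f/5 (C(W, f) = -(-5*f + f)/5 = -(-4)*f/5 = 4*f/5)
g = -2172/5 (g = (-93 + 77*(-27))/5 = (-93 - 2079)/5 = (1/5)*(-2172) = -2172/5 ≈ -434.40)
X(w) = -1/170
X(C(-1, 4)) - g = -1/170 - 1*(-2172/5) = -1/170 + 2172/5 = 73847/170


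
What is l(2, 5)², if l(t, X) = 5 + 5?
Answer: 100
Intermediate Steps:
l(t, X) = 10
l(2, 5)² = 10² = 100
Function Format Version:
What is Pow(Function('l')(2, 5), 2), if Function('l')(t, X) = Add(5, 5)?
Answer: 100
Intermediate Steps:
Function('l')(t, X) = 10
Pow(Function('l')(2, 5), 2) = Pow(10, 2) = 100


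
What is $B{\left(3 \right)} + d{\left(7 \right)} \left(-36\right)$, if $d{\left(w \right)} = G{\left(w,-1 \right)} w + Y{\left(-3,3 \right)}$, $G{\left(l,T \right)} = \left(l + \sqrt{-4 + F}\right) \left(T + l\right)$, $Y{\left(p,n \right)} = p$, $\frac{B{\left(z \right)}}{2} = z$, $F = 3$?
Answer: $-10470 - 1512 i \approx -10470.0 - 1512.0 i$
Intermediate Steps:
$B{\left(z \right)} = 2 z$
$G{\left(l,T \right)} = \left(i + l\right) \left(T + l\right)$ ($G{\left(l,T \right)} = \left(l + \sqrt{-4 + 3}\right) \left(T + l\right) = \left(l + \sqrt{-1}\right) \left(T + l\right) = \left(l + i\right) \left(T + l\right) = \left(i + l\right) \left(T + l\right)$)
$d{\left(w \right)} = -3 + w \left(w^{2} - i - w + i w\right)$ ($d{\left(w \right)} = \left(w^{2} + i \left(-1\right) + i w - w\right) w - 3 = \left(w^{2} - i + i w - w\right) w - 3 = \left(w^{2} - i - w + i w\right) w - 3 = w \left(w^{2} - i - w + i w\right) - 3 = -3 + w \left(w^{2} - i - w + i w\right)$)
$B{\left(3 \right)} + d{\left(7 \right)} \left(-36\right) = 2 \cdot 3 + \left(-3 + 7 \left(7^{2} - i - 7 + i 7\right)\right) \left(-36\right) = 6 + \left(-3 + 7 \left(49 - i - 7 + 7 i\right)\right) \left(-36\right) = 6 + \left(-3 + 7 \left(42 + 6 i\right)\right) \left(-36\right) = 6 + \left(-3 + \left(294 + 42 i\right)\right) \left(-36\right) = 6 + \left(291 + 42 i\right) \left(-36\right) = 6 - \left(10476 + 1512 i\right) = -10470 - 1512 i$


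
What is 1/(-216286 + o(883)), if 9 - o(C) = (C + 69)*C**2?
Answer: -1/742480205 ≈ -1.3468e-9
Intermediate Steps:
o(C) = 9 - C**2*(69 + C) (o(C) = 9 - (C + 69)*C**2 = 9 - (69 + C)*C**2 = 9 - C**2*(69 + C))
1/(-216286 + o(883)) = 1/(-216286 + (9 - 1*883**3 - 69*883**2)) = 1/(-216286 + (9 - 1*688465387 - 69*779689)) = 1/(-216286 + (9 - 688465387 - 53798541)) = 1/(-216286 - 742263919) = 1/(-742480205) = -1/742480205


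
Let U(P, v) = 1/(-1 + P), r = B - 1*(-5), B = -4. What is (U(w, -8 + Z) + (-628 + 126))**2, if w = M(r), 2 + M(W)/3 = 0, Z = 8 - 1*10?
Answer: 12355225/49 ≈ 2.5215e+5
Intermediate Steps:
r = 1 (r = -4 - 1*(-5) = -4 + 5 = 1)
Z = -2 (Z = 8 - 10 = -2)
M(W) = -6 (M(W) = -6 + 3*0 = -6 + 0 = -6)
w = -6
(U(w, -8 + Z) + (-628 + 126))**2 = (1/(-1 - 6) + (-628 + 126))**2 = (1/(-7) - 502)**2 = (-1/7 - 502)**2 = (-3515/7)**2 = 12355225/49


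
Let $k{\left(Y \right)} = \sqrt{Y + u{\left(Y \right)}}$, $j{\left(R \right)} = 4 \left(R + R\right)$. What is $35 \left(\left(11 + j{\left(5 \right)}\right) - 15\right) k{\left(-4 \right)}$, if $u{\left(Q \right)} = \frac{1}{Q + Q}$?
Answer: $315 i \sqrt{66} \approx 2559.1 i$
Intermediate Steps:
$u{\left(Q \right)} = \frac{1}{2 Q}$
$j{\left(R \right)} = 8 R$ ($j{\left(R \right)} = 4 \cdot 2 R = 8 R$)
$k{\left(Y \right)} = \sqrt{Y + \frac{1}{2 Y}}$
$35 \left(\left(11 + j{\left(5 \right)}\right) - 15\right) k{\left(-4 \right)} = 35 \left(\left(11 + 8 \cdot 5\right) - 15\right) \frac{\sqrt{\frac{2}{-4} + 4 \left(-4\right)}}{2} = 35 \left(\left(11 + 40\right) - 15\right) \frac{\sqrt{2 \left(- \frac{1}{4}\right) - 16}}{2} = 35 \left(51 - 15\right) \frac{\sqrt{- \frac{1}{2} - 16}}{2} = 35 \cdot 36 \frac{\sqrt{- \frac{33}{2}}}{2} = 1260 \frac{\frac{1}{2} i \sqrt{66}}{2} = 1260 \frac{i \sqrt{66}}{4} = 315 i \sqrt{66}$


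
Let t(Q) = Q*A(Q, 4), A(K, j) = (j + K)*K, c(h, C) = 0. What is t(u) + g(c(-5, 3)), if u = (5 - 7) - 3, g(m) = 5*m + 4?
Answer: -21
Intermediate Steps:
A(K, j) = K*(K + j) (A(K, j) = (K + j)*K = K*(K + j))
g(m) = 4 + 5*m
u = -5 (u = -2 - 3 = -5)
t(Q) = Q**2*(4 + Q) (t(Q) = Q*(Q*(Q + 4)) = Q*(Q*(4 + Q)) = Q**2*(4 + Q))
t(u) + g(c(-5, 3)) = (-5)**2*(4 - 5) + (4 + 5*0) = 25*(-1) + (4 + 0) = -25 + 4 = -21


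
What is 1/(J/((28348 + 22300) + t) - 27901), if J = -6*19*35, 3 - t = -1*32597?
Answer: -41624/1161353219 ≈ -3.5841e-5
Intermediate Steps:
t = 32600 (t = 3 - (-1)*32597 = 3 - 1*(-32597) = 3 + 32597 = 32600)
J = -3990 (J = -114*35 = -3990)
1/(J/((28348 + 22300) + t) - 27901) = 1/(-3990/((28348 + 22300) + 32600) - 27901) = 1/(-3990/(50648 + 32600) - 27901) = 1/(-3990/83248 - 27901) = 1/(-3990*1/83248 - 27901) = 1/(-1995/41624 - 27901) = 1/(-1161353219/41624) = -41624/1161353219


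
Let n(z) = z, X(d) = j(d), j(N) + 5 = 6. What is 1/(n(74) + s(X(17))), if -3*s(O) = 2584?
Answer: -3/2362 ≈ -0.0012701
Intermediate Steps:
j(N) = 1 (j(N) = -5 + 6 = 1)
X(d) = 1
s(O) = -2584/3 (s(O) = -⅓*2584 = -2584/3)
1/(n(74) + s(X(17))) = 1/(74 - 2584/3) = 1/(-2362/3) = -3/2362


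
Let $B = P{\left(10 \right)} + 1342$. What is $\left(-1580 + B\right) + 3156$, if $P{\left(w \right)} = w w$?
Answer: $3018$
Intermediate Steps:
$P{\left(w \right)} = w^{2}$
$B = 1442$ ($B = 10^{2} + 1342 = 100 + 1342 = 1442$)
$\left(-1580 + B\right) + 3156 = \left(-1580 + 1442\right) + 3156 = -138 + 3156 = 3018$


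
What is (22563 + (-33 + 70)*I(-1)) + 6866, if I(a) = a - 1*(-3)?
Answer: 29503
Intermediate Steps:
I(a) = 3 + a (I(a) = a + 3 = 3 + a)
(22563 + (-33 + 70)*I(-1)) + 6866 = (22563 + (-33 + 70)*(3 - 1)) + 6866 = (22563 + 37*2) + 6866 = (22563 + 74) + 6866 = 22637 + 6866 = 29503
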